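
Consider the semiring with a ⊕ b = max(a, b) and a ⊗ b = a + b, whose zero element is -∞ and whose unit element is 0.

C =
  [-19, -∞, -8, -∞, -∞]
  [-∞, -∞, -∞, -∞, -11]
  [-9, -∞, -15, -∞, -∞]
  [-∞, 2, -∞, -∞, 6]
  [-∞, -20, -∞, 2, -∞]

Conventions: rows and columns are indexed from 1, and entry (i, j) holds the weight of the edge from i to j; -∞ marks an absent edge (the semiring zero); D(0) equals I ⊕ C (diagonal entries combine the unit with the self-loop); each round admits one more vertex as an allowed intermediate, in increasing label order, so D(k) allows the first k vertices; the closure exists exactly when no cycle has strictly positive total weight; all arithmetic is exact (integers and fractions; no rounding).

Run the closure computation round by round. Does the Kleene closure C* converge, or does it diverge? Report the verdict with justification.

D(0):
  [0, -∞, -8, -∞, -∞]
  [-∞, 0, -∞, -∞, -11]
  [-9, -∞, 0, -∞, -∞]
  [-∞, 2, -∞, 0, 6]
  [-∞, -20, -∞, 2, 0]
D(1):
  [0, -∞, -8, -∞, -∞]
  [-∞, 0, -∞, -∞, -11]
  [-9, -∞, 0, -∞, -∞]
  [-∞, 2, -∞, 0, 6]
  [-∞, -20, -∞, 2, 0]
D(2):
  [0, -∞, -8, -∞, -∞]
  [-∞, 0, -∞, -∞, -11]
  [-9, -∞, 0, -∞, -∞]
  [-∞, 2, -∞, 0, 6]
  [-∞, -20, -∞, 2, 0]
D(3):
  [0, -∞, -8, -∞, -∞]
  [-∞, 0, -∞, -∞, -11]
  [-9, -∞, 0, -∞, -∞]
  [-∞, 2, -∞, 0, 6]
  [-∞, -20, -∞, 2, 0]
Detection: at round 4, diagonal entry (5, 5) turns strictly positive.
Key observation: the cycle 5->4->5 has total weight 2 + 6, which is strictly positive.
Answer: DIVERGES — positive cycle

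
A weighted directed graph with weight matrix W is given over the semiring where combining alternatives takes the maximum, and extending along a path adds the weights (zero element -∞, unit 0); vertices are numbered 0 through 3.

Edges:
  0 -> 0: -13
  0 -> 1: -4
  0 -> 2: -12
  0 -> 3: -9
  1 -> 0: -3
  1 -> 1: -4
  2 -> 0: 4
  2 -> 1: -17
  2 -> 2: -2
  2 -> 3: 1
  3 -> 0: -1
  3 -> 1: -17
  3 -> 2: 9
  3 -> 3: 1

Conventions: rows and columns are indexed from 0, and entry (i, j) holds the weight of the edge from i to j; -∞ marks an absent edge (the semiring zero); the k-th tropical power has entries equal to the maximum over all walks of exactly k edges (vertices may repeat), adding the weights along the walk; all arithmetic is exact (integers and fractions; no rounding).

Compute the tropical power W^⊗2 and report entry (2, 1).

W^⊗2:
  [-7, -8, 0, -8]
  [-7, -7, -15, -12]
  [2, 0, 10, 2]
  [13, -5, 10, 10]
Key observation: the optimum is the walk 2->0->1, with weight 4 + (-4) = 0.
Optimal value attained by: walk 2->0->1.
Answer: (W^⊗2)[2][1] = 0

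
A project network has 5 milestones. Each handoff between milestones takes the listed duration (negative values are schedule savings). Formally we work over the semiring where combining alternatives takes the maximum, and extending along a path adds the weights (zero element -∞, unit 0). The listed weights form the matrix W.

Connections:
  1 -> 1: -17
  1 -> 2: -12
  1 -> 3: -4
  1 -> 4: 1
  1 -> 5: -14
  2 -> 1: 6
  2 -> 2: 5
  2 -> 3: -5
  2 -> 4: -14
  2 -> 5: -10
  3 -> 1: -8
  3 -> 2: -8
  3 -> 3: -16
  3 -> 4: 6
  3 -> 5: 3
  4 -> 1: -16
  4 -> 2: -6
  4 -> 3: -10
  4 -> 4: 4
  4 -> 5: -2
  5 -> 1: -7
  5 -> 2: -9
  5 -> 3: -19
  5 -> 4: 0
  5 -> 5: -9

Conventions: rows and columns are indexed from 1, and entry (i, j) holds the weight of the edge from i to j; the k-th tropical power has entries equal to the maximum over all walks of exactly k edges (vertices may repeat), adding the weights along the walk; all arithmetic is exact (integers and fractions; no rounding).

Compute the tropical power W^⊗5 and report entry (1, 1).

W^⊗2:
  [-6, -5, -9, 5, -1]
  [11, 10, 2, 7, -2]
  [-2, 0, -4, 10, 4]
  [0, -1, -6, 8, 2]
  [-3, -4, -10, 4, -2]
W^⊗3:
  [1, 0, -5, 9, 3]
  [16, 15, 7, 12, 5]
  [6, 5, 0, 14, 8]
  [5, 4, -2, 12, 6]
  [2, 1, -6, 8, 2]
W^⊗4:
  [6, 5, -1, 13, 7]
  [21, 20, 12, 17, 10]
  [11, 10, 4, 18, 12]
  [10, 9, 2, 16, 10]
  [7, 6, -2, 12, 6]
W^⊗5:
  [11, 10, 3, 17, 11]
  [26, 25, 17, 22, 15]
  [16, 15, 8, 22, 16]
  [15, 14, 6, 20, 14]
  [12, 11, 3, 16, 10]
Key observation: the optimum is the walk 1->4->2->2->2->1, with weight 1 + (-6) + 5 + 5 + 6 = 11.
Optimal value attained by: walk 1->4->2->2->2->1.
Answer: (W^⊗5)[1][1] = 11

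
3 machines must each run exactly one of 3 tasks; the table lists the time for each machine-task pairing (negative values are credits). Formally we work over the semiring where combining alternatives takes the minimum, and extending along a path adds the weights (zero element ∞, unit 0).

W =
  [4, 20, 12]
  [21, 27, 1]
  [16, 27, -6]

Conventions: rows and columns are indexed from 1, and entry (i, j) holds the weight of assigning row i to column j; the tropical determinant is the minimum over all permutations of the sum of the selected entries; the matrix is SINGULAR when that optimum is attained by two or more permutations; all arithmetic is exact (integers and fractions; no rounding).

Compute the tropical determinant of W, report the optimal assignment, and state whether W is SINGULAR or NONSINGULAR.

σ = (1, 2, 3): 4 + 27 + (-6) = 25
σ = (1, 3, 2): 4 + 1 + 27 = 32
σ = (2, 1, 3): 20 + 21 + (-6) = 35
σ = (2, 3, 1): 20 + 1 + 16 = 37
σ = (3, 1, 2): 12 + 21 + 27 = 60
σ = (3, 2, 1): 12 + 27 + 16 = 55
Optimal value attained by: σ = (1, 2, 3).
Answer: det⊕(W) = 25; verdict: NONSINGULAR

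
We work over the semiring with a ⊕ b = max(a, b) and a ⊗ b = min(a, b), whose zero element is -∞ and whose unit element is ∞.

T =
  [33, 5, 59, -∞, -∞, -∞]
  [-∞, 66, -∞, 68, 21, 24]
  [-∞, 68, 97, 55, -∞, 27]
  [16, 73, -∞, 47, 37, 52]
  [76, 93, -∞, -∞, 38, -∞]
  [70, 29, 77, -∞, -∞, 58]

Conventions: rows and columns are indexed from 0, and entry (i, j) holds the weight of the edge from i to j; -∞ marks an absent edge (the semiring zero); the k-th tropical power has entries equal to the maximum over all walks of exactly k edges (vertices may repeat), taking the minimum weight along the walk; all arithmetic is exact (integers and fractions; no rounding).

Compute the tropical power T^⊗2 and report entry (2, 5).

T^⊗2:
  [33, 59, 59, 55, 5, 27]
  [24, 68, 24, 66, 37, 52]
  [27, 68, 97, 68, 37, 52]
  [52, 66, 52, 68, 37, 52]
  [38, 66, 59, 68, 38, 24]
  [58, 68, 77, 55, 21, 58]
Key observation: the optimum is the walk 2->3->5, with weight 55 min 52 = 52.
Optimal value attained by: walk 2->3->5.
Answer: (T^⊗2)[2][5] = 52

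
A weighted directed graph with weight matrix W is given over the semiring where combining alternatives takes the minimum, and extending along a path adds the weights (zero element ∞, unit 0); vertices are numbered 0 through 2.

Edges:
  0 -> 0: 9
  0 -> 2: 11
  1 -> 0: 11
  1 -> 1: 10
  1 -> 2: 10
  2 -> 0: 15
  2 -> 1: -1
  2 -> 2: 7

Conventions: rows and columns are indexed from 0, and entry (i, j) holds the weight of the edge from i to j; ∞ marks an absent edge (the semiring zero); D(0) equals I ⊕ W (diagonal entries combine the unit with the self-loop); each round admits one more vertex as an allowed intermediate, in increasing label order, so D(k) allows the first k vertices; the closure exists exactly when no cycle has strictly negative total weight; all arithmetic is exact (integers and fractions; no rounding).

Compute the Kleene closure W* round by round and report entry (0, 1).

D(0):
  [0, ∞, 11]
  [11, 0, 10]
  [15, -1, 0]
D(1):
  [0, ∞, 11]
  [11, 0, 10]
  [15, -1, 0]
D(2):
  [0, ∞, 11]
  [11, 0, 10]
  [10, -1, 0]
D(3):
  [0, 10, 11]
  [11, 0, 10]
  [10, -1, 0]
Answer: W*[0][1] = 10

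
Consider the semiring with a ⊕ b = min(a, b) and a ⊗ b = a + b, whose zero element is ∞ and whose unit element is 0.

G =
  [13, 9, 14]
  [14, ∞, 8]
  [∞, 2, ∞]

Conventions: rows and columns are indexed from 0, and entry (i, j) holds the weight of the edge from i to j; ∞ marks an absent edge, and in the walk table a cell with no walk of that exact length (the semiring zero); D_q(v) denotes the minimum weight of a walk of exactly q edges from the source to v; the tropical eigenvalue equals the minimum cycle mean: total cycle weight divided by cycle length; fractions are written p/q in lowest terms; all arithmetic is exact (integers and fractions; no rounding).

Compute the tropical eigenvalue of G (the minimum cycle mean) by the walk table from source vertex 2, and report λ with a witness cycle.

q=0: [∞, ∞, 0]
q=1: [∞, 2, ∞]
q=2: [16, ∞, 10]
q=3: [29, 12, 30]
Optimal cycle mean attained by: cycle 1->2->1, total 8 + 2, length 2.
Answer: λ = 5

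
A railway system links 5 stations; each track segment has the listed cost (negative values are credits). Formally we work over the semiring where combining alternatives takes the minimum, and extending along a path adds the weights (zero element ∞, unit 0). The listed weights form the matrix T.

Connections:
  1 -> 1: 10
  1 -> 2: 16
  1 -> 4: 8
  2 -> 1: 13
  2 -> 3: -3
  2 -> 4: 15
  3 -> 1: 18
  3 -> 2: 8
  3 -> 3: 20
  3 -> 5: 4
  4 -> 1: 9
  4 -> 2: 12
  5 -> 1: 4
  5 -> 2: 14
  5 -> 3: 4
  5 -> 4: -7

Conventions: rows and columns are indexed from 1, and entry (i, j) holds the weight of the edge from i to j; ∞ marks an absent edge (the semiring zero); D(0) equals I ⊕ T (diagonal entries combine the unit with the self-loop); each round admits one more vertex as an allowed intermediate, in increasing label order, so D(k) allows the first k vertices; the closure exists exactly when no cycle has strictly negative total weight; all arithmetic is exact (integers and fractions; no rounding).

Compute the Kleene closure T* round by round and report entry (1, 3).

D(0):
  [0, 16, ∞, 8, ∞]
  [13, 0, -3, 15, ∞]
  [18, 8, 0, ∞, 4]
  [9, 12, ∞, 0, ∞]
  [4, 14, 4, -7, 0]
D(1):
  [0, 16, ∞, 8, ∞]
  [13, 0, -3, 15, ∞]
  [18, 8, 0, 26, 4]
  [9, 12, ∞, 0, ∞]
  [4, 14, 4, -7, 0]
D(2):
  [0, 16, 13, 8, ∞]
  [13, 0, -3, 15, ∞]
  [18, 8, 0, 23, 4]
  [9, 12, 9, 0, ∞]
  [4, 14, 4, -7, 0]
D(3):
  [0, 16, 13, 8, 17]
  [13, 0, -3, 15, 1]
  [18, 8, 0, 23, 4]
  [9, 12, 9, 0, 13]
  [4, 12, 4, -7, 0]
D(4):
  [0, 16, 13, 8, 17]
  [13, 0, -3, 15, 1]
  [18, 8, 0, 23, 4]
  [9, 12, 9, 0, 13]
  [2, 5, 2, -7, 0]
D(5):
  [0, 16, 13, 8, 17]
  [3, 0, -3, -6, 1]
  [6, 8, 0, -3, 4]
  [9, 12, 9, 0, 13]
  [2, 5, 2, -7, 0]
Answer: T*[1][3] = 13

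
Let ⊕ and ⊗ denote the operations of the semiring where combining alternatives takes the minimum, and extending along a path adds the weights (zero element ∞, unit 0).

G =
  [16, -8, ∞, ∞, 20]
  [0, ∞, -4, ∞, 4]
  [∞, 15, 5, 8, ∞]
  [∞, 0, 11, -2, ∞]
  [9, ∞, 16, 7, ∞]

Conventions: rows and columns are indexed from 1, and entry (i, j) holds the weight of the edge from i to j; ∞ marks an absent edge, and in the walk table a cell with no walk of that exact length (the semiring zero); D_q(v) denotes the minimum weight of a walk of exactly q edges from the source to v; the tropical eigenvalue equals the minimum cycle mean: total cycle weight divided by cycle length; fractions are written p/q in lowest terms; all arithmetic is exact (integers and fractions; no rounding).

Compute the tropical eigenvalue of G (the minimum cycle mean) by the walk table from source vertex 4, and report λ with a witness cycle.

q=0: [∞, ∞, ∞, 0, ∞]
q=1: [∞, 0, 11, -2, ∞]
q=2: [0, -2, -4, -4, 4]
q=3: [-2, -8, -6, -6, 2]
q=4: [-8, -10, -12, -8, -4]
q=5: [-10, -16, -14, -10, -6]
Optimal cycle mean attained by: cycle 1->2->1, total (-8) + 0, length 2.
Answer: λ = -4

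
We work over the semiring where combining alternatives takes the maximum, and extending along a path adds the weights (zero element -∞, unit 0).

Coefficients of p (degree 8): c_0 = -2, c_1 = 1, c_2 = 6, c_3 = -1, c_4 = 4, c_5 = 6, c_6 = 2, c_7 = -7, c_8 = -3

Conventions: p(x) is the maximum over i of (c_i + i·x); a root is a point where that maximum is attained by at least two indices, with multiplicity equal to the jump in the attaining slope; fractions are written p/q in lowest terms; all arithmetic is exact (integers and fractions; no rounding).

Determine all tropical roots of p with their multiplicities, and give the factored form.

hull edge (i=0, c=-2) to (i=2, c=6): slope 4, span 2
hull edge (i=2, c=6) to (i=5, c=6): slope 0, span 3
hull edge (i=5, c=6) to (i=8, c=-3): slope -3, span 3
Factored form: p(x) = -3 ⊗ (x ⊕ (-4)) ⊗ (x ⊕ (-4)) ⊗ (x ⊕ 0) ⊗ (x ⊕ 0) ⊗ (x ⊕ 0) ⊗ (x ⊕ 3) ⊗ (x ⊕ 3) ⊗ (x ⊕ 3)
Answer: roots = -4 (mult 2), 0 (mult 3), 3 (mult 3)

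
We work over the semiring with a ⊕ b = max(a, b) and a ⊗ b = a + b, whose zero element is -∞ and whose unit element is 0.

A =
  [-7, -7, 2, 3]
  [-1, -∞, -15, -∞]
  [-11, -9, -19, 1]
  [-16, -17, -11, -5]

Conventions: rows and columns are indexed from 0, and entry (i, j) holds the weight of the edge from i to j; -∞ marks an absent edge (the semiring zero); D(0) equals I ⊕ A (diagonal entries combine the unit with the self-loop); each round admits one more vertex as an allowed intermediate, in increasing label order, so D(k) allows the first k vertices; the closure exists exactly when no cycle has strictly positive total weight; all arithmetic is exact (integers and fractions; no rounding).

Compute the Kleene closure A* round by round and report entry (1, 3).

D(0):
  [0, -7, 2, 3]
  [-1, 0, -15, -∞]
  [-11, -9, 0, 1]
  [-16, -17, -11, 0]
D(1):
  [0, -7, 2, 3]
  [-1, 0, 1, 2]
  [-11, -9, 0, 1]
  [-16, -17, -11, 0]
D(2):
  [0, -7, 2, 3]
  [-1, 0, 1, 2]
  [-10, -9, 0, 1]
  [-16, -17, -11, 0]
D(3):
  [0, -7, 2, 3]
  [-1, 0, 1, 2]
  [-10, -9, 0, 1]
  [-16, -17, -11, 0]
D(4):
  [0, -7, 2, 3]
  [-1, 0, 1, 2]
  [-10, -9, 0, 1]
  [-16, -17, -11, 0]
Answer: A*[1][3] = 2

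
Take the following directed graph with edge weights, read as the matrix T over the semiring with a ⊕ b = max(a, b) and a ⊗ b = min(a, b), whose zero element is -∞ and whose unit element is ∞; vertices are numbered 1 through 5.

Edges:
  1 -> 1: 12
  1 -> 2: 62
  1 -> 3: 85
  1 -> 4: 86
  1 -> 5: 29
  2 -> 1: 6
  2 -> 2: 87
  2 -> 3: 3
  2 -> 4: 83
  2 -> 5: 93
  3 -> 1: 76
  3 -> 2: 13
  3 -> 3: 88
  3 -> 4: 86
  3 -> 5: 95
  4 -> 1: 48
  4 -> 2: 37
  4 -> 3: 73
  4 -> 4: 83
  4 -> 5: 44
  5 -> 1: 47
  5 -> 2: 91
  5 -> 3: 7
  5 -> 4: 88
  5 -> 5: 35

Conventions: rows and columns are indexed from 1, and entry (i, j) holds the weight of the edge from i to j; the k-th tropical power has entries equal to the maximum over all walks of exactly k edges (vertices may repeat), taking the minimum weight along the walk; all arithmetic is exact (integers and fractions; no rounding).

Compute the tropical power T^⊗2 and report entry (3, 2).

T^⊗2:
  [76, 62, 85, 85, 85]
  [48, 91, 73, 88, 87]
  [76, 91, 88, 88, 88]
  [73, 48, 73, 83, 73]
  [48, 87, 73, 83, 91]
Key observation: the optimum is the walk 3->5->2, with weight 95 min 91 = 91.
Optimal value attained by: walk 3->5->2.
Answer: (T^⊗2)[3][2] = 91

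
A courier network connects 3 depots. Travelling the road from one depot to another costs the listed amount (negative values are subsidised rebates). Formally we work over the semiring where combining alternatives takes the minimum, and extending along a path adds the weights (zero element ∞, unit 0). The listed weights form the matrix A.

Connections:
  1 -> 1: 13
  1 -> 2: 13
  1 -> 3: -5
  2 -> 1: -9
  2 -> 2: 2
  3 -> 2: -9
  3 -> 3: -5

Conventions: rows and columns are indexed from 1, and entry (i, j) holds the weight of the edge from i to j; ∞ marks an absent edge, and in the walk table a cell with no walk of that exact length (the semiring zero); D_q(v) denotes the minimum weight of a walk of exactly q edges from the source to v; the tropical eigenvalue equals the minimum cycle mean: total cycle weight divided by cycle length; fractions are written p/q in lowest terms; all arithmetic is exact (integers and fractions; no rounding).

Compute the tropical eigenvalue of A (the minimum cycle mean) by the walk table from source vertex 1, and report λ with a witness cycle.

q=0: [0, ∞, ∞]
q=1: [13, 13, -5]
q=2: [4, -14, -10]
q=3: [-23, -19, -15]
Optimal cycle mean attained by: cycle 1->3->2->1, total (-5) + (-9) + (-9), length 3.
Answer: λ = -23/3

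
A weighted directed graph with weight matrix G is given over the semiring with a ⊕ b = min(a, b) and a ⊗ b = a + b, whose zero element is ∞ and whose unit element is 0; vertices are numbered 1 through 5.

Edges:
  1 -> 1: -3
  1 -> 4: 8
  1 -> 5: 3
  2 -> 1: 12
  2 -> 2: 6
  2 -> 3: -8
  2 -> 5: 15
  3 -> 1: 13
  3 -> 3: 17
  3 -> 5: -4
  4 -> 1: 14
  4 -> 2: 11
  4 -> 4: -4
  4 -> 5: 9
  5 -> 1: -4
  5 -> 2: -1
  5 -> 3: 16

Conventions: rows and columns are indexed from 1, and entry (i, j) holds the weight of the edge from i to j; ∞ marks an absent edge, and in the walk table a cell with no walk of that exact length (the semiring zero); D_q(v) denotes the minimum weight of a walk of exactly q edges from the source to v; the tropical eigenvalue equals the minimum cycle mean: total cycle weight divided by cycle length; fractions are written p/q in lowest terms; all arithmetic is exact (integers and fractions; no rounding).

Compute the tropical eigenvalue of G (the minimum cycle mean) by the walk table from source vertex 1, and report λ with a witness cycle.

q=0: [0, ∞, ∞, ∞, ∞]
q=1: [-3, ∞, ∞, 8, 3]
q=2: [-6, 2, 19, 4, 0]
q=3: [-9, -1, -6, 0, -3]
q=4: [-12, -4, -9, -4, -10]
q=5: [-15, -11, -12, -8, -13]
Optimal cycle mean attained by: cycle 2->3->5->2, total (-8) + (-4) + (-1), length 3.
Answer: λ = -13/3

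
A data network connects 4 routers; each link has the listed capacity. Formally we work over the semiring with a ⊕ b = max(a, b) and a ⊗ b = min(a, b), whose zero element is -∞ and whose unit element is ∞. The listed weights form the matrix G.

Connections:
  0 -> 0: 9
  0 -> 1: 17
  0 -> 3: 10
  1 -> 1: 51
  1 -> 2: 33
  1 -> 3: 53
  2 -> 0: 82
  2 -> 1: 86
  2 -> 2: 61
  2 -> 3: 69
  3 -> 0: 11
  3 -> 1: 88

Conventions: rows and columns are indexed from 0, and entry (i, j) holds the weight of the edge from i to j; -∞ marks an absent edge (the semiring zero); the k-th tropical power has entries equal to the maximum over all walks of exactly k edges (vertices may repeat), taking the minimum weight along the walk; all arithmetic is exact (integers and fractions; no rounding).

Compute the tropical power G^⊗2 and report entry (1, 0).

G^⊗2:
  [10, 17, 17, 17]
  [33, 53, 33, 51]
  [61, 69, 61, 61]
  [9, 51, 33, 53]
Key observation: the optimum is the walk 1->2->0, with weight 33 min 82 = 33.
Optimal value attained by: walk 1->2->0.
Answer: (G^⊗2)[1][0] = 33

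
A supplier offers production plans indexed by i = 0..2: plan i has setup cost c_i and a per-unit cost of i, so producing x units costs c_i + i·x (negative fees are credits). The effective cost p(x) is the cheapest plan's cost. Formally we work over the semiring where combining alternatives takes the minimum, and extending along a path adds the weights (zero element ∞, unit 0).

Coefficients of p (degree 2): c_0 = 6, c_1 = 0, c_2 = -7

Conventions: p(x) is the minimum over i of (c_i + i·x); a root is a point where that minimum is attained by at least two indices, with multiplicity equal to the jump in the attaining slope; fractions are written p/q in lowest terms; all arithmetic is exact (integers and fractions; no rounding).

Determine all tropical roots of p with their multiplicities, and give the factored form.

hull edge (i=0, c=6) to (i=2, c=-7): slope -13/2, span 2
Factored form: p(x) = -7 ⊗ (x ⊕ 13/2) ⊗ (x ⊕ 13/2)
Answer: roots = 13/2 (mult 2)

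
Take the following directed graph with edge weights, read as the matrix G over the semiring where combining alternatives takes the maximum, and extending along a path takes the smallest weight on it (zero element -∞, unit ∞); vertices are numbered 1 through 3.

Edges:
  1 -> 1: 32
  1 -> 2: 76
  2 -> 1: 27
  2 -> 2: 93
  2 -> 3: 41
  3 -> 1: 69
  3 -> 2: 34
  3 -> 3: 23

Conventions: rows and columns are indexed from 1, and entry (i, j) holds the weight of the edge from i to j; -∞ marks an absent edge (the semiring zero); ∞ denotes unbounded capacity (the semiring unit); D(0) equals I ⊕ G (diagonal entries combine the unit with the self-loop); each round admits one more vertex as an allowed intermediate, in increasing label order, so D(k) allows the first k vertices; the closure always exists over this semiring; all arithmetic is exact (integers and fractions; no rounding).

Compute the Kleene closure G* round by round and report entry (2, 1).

D(0):
  [∞, 76, -∞]
  [27, ∞, 41]
  [69, 34, ∞]
D(1):
  [∞, 76, -∞]
  [27, ∞, 41]
  [69, 69, ∞]
D(2):
  [∞, 76, 41]
  [27, ∞, 41]
  [69, 69, ∞]
D(3):
  [∞, 76, 41]
  [41, ∞, 41]
  [69, 69, ∞]
Answer: G*[2][1] = 41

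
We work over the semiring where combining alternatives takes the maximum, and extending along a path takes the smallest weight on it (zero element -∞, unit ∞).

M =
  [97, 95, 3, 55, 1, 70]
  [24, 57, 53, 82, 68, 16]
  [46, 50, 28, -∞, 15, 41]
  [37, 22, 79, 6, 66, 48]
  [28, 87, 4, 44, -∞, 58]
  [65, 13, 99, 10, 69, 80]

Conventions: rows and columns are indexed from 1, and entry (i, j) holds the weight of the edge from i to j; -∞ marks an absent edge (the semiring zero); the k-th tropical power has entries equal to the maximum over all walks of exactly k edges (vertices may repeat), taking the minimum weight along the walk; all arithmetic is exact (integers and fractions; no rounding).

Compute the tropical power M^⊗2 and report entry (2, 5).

M^⊗2:
  [97, 95, 70, 82, 69, 70]
  [46, 68, 79, 57, 66, 58]
  [46, 50, 50, 50, 50, 46]
  [48, 66, 48, 44, 48, 58]
  [58, 57, 58, 82, 68, 58]
  [65, 69, 80, 55, 69, 80]
Key observation: the optimum is the walk 2->4->5, with weight 82 min 66 = 66.
Optimal value attained by: walk 2->4->5.
Answer: (M^⊗2)[2][5] = 66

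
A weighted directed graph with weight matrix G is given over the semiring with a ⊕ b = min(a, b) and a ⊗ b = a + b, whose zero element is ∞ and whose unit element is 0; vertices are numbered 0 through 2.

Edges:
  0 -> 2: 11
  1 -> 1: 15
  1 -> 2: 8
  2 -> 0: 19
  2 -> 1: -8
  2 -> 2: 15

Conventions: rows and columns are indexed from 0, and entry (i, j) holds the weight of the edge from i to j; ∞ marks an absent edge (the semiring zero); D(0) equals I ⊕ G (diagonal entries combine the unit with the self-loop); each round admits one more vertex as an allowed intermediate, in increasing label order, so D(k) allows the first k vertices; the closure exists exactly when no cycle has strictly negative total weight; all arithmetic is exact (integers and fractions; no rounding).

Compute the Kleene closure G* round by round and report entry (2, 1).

D(0):
  [0, ∞, 11]
  [∞, 0, 8]
  [19, -8, 0]
D(1):
  [0, ∞, 11]
  [∞, 0, 8]
  [19, -8, 0]
D(2):
  [0, ∞, 11]
  [∞, 0, 8]
  [19, -8, 0]
D(3):
  [0, 3, 11]
  [27, 0, 8]
  [19, -8, 0]
Answer: G*[2][1] = -8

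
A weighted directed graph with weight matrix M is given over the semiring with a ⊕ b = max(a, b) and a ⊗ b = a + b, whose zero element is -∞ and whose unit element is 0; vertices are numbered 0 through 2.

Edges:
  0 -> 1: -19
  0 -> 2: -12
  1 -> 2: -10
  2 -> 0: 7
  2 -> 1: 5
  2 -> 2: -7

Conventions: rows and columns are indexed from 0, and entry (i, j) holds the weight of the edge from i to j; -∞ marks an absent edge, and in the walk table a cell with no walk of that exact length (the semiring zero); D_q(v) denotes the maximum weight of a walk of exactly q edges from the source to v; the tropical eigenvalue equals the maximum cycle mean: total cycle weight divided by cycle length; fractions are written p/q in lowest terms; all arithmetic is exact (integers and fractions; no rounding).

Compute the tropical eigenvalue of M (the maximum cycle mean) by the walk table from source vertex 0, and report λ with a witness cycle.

q=0: [0, -∞, -∞]
q=1: [-∞, -19, -12]
q=2: [-5, -7, -19]
q=3: [-12, -14, -17]
Optimal cycle mean attained by: cycle 0->2->0, total (-12) + 7, length 2.
Answer: λ = -5/2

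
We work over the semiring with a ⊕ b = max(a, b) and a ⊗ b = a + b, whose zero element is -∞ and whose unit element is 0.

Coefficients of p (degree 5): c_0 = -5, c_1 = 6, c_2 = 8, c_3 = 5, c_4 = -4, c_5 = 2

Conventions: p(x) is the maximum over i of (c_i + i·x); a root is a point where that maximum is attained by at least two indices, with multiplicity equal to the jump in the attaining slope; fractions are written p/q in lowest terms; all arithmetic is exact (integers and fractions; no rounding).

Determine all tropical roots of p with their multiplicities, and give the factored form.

hull edge (i=0, c=-5) to (i=1, c=6): slope 11, span 1
hull edge (i=1, c=6) to (i=2, c=8): slope 2, span 1
hull edge (i=2, c=8) to (i=5, c=2): slope -2, span 3
Factored form: p(x) = 2 ⊗ (x ⊕ (-11)) ⊗ (x ⊕ (-2)) ⊗ (x ⊕ 2) ⊗ (x ⊕ 2) ⊗ (x ⊕ 2)
Answer: roots = -11 (mult 1), -2 (mult 1), 2 (mult 3)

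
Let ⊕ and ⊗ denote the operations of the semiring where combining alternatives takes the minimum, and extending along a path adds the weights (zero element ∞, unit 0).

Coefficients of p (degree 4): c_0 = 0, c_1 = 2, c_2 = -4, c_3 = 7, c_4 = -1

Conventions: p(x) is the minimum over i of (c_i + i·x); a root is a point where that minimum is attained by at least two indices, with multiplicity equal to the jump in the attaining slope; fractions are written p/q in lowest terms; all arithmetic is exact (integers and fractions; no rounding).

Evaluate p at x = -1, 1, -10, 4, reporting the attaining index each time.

p(-1) = min(0+0·(-1)=0, 2+1·(-1)=1, -4+2·(-1)=-6, 7+3·(-1)=4, -1+4·(-1)=-5) = -6 (attained by i=2)
p(1) = min(0+0·1=0, 2+1·1=3, -4+2·1=-2, 7+3·1=10, -1+4·1=3) = -2 (attained by i=2)
p(-10) = min(0+0·(-10)=0, 2+1·(-10)=-8, -4+2·(-10)=-24, 7+3·(-10)=-23, -1+4·(-10)=-41) = -41 (attained by i=4)
p(4) = min(0+0·4=0, 2+1·4=6, -4+2·4=4, 7+3·4=19, -1+4·4=15) = 0 (attained by i=0)
Answer: p(-1) = -6; p(1) = -2; p(-10) = -41; p(4) = 0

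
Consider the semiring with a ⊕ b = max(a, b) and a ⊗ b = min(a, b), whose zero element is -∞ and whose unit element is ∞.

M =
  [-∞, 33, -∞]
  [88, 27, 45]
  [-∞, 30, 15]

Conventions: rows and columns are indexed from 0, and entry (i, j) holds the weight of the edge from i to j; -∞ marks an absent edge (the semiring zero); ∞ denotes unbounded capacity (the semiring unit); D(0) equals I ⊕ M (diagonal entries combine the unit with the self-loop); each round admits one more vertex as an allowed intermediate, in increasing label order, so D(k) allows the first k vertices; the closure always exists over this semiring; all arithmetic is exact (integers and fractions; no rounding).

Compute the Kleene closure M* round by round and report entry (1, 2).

D(0):
  [∞, 33, -∞]
  [88, ∞, 45]
  [-∞, 30, ∞]
D(1):
  [∞, 33, -∞]
  [88, ∞, 45]
  [-∞, 30, ∞]
D(2):
  [∞, 33, 33]
  [88, ∞, 45]
  [30, 30, ∞]
D(3):
  [∞, 33, 33]
  [88, ∞, 45]
  [30, 30, ∞]
Answer: M*[1][2] = 45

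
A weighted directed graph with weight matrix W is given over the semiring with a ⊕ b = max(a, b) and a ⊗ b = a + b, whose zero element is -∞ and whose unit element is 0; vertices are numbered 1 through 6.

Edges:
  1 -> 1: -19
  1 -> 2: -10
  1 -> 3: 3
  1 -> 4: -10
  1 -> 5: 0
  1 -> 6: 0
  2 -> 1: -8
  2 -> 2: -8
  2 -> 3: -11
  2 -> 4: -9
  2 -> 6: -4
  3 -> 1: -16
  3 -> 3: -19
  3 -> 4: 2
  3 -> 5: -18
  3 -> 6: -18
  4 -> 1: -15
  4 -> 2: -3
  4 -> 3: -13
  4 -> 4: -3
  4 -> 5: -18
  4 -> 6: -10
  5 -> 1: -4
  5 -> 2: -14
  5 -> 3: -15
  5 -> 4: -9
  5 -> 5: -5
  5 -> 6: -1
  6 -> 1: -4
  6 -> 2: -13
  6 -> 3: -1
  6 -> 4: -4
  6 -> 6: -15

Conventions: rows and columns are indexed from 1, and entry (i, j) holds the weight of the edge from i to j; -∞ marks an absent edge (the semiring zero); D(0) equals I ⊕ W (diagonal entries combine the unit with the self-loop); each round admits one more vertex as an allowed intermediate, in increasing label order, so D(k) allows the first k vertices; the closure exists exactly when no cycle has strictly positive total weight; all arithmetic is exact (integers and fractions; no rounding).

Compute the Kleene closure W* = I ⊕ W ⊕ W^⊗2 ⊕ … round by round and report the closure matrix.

D(0):
  [0, -10, 3, -10, 0, 0]
  [-8, 0, -11, -9, -∞, -4]
  [-16, -∞, 0, 2, -18, -18]
  [-15, -3, -13, 0, -18, -10]
  [-4, -14, -15, -9, 0, -1]
  [-4, -13, -1, -4, -∞, 0]
D(1):
  [0, -10, 3, -10, 0, 0]
  [-8, 0, -5, -9, -8, -4]
  [-16, -26, 0, 2, -16, -16]
  [-15, -3, -12, 0, -15, -10]
  [-4, -14, -1, -9, 0, -1]
  [-4, -13, -1, -4, -4, 0]
D(2):
  [0, -10, 3, -10, 0, 0]
  [-8, 0, -5, -9, -8, -4]
  [-16, -26, 0, 2, -16, -16]
  [-11, -3, -8, 0, -11, -7]
  [-4, -14, -1, -9, 0, -1]
  [-4, -13, -1, -4, -4, 0]
D(3):
  [0, -10, 3, 5, 0, 0]
  [-8, 0, -5, -3, -8, -4]
  [-16, -26, 0, 2, -16, -16]
  [-11, -3, -8, 0, -11, -7]
  [-4, -14, -1, 1, 0, -1]
  [-4, -13, -1, 1, -4, 0]
D(4):
  [0, 2, 3, 5, 0, 0]
  [-8, 0, -5, -3, -8, -4]
  [-9, -1, 0, 2, -9, -5]
  [-11, -3, -8, 0, -11, -7]
  [-4, -2, -1, 1, 0, -1]
  [-4, -2, -1, 1, -4, 0]
D(5):
  [0, 2, 3, 5, 0, 0]
  [-8, 0, -5, -3, -8, -4]
  [-9, -1, 0, 2, -9, -5]
  [-11, -3, -8, 0, -11, -7]
  [-4, -2, -1, 1, 0, -1]
  [-4, -2, -1, 1, -4, 0]
D(6):
  [0, 2, 3, 5, 0, 0]
  [-8, 0, -5, -3, -8, -4]
  [-9, -1, 0, 2, -9, -5]
  [-11, -3, -8, 0, -11, -7]
  [-4, -2, -1, 1, 0, -1]
  [-4, -2, -1, 1, -4, 0]
Answer: W* = [[0, 2, 3, 5, 0, 0], [-8, 0, -5, -3, -8, -4], [-9, -1, 0, 2, -9, -5], [-11, -3, -8, 0, -11, -7], [-4, -2, -1, 1, 0, -1], [-4, -2, -1, 1, -4, 0]]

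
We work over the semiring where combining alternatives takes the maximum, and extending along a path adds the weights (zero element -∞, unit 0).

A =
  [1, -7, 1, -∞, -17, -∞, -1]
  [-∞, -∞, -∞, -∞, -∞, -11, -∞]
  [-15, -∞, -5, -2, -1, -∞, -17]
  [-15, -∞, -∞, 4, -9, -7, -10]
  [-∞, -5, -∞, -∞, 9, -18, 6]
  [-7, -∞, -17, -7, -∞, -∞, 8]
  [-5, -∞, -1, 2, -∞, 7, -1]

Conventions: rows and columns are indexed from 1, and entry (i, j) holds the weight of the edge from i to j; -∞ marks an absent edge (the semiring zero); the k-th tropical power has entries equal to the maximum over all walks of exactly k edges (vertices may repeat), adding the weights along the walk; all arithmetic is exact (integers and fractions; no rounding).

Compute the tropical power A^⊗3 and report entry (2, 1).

A^⊗2:
  [2, -6, 2, 1, 0, 6, 0]
  [-18, -∞, -28, -18, -∞, -∞, -3]
  [-14, -6, -10, 2, 8, -9, 5]
  [-11, -14, -11, 8, 0, -3, 1]
  [1, 4, 5, 8, 18, 13, 15]
  [3, -14, 7, 10, -16, 15, 7]
  [0, -12, -2, 6, -2, 6, 15]
A^⊗3:
  [3, -5, 3, 5, 9, 7, 14]
  [-8, -25, -4, -1, -27, 4, -4]
  [0, 3, 4, 7, 17, 12, 14]
  [-4, -5, 0, 12, 9, 8, 6]
  [10, 13, 14, 17, 27, 22, 24]
  [8, -4, 6, 14, 6, 14, 23]
  [10, -7, 14, 17, 7, 22, 14]
Key observation: the optimum is the walk 2->6->7->1, with weight (-11) + 8 + (-5) = -8.
Optimal value attained by: walk 2->6->7->1.
Answer: (A^⊗3)[2][1] = -8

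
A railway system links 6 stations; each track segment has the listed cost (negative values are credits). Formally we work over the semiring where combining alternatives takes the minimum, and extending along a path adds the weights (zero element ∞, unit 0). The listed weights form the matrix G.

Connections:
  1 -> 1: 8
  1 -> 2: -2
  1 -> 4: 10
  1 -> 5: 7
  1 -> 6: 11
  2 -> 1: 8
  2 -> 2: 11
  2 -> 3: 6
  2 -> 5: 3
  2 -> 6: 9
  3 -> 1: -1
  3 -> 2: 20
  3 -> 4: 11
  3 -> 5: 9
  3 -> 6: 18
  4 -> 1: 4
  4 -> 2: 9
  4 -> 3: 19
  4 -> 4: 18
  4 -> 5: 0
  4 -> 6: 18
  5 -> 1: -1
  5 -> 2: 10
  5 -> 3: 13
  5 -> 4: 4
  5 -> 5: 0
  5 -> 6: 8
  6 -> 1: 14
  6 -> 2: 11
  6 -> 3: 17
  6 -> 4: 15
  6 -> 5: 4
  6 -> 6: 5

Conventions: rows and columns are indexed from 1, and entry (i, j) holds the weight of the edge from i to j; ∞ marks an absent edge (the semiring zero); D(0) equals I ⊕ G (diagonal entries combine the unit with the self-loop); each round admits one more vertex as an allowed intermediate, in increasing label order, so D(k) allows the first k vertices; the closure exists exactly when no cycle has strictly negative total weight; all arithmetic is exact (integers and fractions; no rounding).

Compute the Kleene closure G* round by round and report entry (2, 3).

D(0):
  [0, -2, ∞, 10, 7, 11]
  [8, 0, 6, ∞, 3, 9]
  [-1, 20, 0, 11, 9, 18]
  [4, 9, 19, 0, 0, 18]
  [-1, 10, 13, 4, 0, 8]
  [14, 11, 17, 15, 4, 0]
D(1):
  [0, -2, ∞, 10, 7, 11]
  [8, 0, 6, 18, 3, 9]
  [-1, -3, 0, 9, 6, 10]
  [4, 2, 19, 0, 0, 15]
  [-1, -3, 13, 4, 0, 8]
  [14, 11, 17, 15, 4, 0]
D(2):
  [0, -2, 4, 10, 1, 7]
  [8, 0, 6, 18, 3, 9]
  [-1, -3, 0, 9, 0, 6]
  [4, 2, 8, 0, 0, 11]
  [-1, -3, 3, 4, 0, 6]
  [14, 11, 17, 15, 4, 0]
D(3):
  [0, -2, 4, 10, 1, 7]
  [5, 0, 6, 15, 3, 9]
  [-1, -3, 0, 9, 0, 6]
  [4, 2, 8, 0, 0, 11]
  [-1, -3, 3, 4, 0, 6]
  [14, 11, 17, 15, 4, 0]
D(4):
  [0, -2, 4, 10, 1, 7]
  [5, 0, 6, 15, 3, 9]
  [-1, -3, 0, 9, 0, 6]
  [4, 2, 8, 0, 0, 11]
  [-1, -3, 3, 4, 0, 6]
  [14, 11, 17, 15, 4, 0]
D(5):
  [0, -2, 4, 5, 1, 7]
  [2, 0, 6, 7, 3, 9]
  [-1, -3, 0, 4, 0, 6]
  [-1, -3, 3, 0, 0, 6]
  [-1, -3, 3, 4, 0, 6]
  [3, 1, 7, 8, 4, 0]
D(6):
  [0, -2, 4, 5, 1, 7]
  [2, 0, 6, 7, 3, 9]
  [-1, -3, 0, 4, 0, 6]
  [-1, -3, 3, 0, 0, 6]
  [-1, -3, 3, 4, 0, 6]
  [3, 1, 7, 8, 4, 0]
Answer: G*[2][3] = 6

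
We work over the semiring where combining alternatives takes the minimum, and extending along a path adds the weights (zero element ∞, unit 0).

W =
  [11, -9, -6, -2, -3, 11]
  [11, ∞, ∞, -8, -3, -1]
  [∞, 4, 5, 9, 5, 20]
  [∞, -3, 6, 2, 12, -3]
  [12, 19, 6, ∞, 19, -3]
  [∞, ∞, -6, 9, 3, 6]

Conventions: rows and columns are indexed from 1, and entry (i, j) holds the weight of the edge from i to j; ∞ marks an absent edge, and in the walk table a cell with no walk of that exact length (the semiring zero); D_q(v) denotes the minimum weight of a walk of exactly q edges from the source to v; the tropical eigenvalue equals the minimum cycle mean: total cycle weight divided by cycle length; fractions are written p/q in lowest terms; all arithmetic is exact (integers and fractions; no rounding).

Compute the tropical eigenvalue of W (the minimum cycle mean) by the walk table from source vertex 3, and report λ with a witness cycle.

q=0: [∞, ∞, 0, ∞, ∞, ∞]
q=1: [∞, 4, 5, 9, 5, 20]
q=2: [15, 6, 10, -4, 1, 2]
q=3: [13, -7, -4, -2, 3, -7]
q=4: [4, -5, -13, -15, -10, -8]
q=5: [2, -18, -14, -13, -8, -18]
q=6: [-7, -16, -24, -26, -21, -19]
Optimal cycle mean attained by: cycle 2->4->2, total (-8) + (-3), length 2.
Answer: λ = -11/2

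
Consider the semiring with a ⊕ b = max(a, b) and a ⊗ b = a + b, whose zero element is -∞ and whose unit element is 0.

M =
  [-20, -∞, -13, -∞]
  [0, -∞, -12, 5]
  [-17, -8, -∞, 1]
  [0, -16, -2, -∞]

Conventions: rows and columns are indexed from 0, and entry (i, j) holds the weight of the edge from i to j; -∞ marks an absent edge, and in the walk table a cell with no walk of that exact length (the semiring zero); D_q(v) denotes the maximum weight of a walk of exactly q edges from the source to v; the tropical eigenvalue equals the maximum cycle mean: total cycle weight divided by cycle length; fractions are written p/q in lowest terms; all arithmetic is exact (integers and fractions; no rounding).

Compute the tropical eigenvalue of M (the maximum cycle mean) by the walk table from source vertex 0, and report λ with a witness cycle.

q=0: [0, -∞, -∞, -∞]
q=1: [-20, -∞, -13, -∞]
q=2: [-30, -21, -33, -12]
q=3: [-12, -28, -14, -16]
q=4: [-16, -22, -18, -13]
Optimal cycle mean attained by: cycle 2->3->2, total 1 + (-2), length 2.
Answer: λ = -1/2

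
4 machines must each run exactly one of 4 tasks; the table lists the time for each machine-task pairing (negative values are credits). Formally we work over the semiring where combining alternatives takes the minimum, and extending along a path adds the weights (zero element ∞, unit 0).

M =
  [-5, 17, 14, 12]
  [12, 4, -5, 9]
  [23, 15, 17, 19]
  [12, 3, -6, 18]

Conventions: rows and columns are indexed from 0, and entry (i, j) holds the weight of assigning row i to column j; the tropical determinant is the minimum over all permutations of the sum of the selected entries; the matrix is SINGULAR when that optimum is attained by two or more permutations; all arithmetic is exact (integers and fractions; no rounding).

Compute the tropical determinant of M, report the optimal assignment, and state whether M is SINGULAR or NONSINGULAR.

σ = (0, 1, 2, 3): (-5) + 4 + 17 + 18 = 34
σ = (0, 1, 3, 2): (-5) + 4 + 19 + (-6) = 12
σ = (0, 2, 1, 3): (-5) + (-5) + 15 + 18 = 23
σ = (0, 2, 3, 1): (-5) + (-5) + 19 + 3 = 12
σ = (0, 3, 1, 2): (-5) + 9 + 15 + (-6) = 13
σ = (0, 3, 2, 1): (-5) + 9 + 17 + 3 = 24
σ = (1, 0, 2, 3): 17 + 12 + 17 + 18 = 64
σ = (1, 0, 3, 2): 17 + 12 + 19 + (-6) = 42
σ = (1, 2, 0, 3): 17 + (-5) + 23 + 18 = 53
σ = (1, 2, 3, 0): 17 + (-5) + 19 + 12 = 43
σ = (1, 3, 0, 2): 17 + 9 + 23 + (-6) = 43
σ = (1, 3, 2, 0): 17 + 9 + 17 + 12 = 55
σ = (2, 0, 1, 3): 14 + 12 + 15 + 18 = 59
σ = (2, 0, 3, 1): 14 + 12 + 19 + 3 = 48
σ = (2, 1, 0, 3): 14 + 4 + 23 + 18 = 59
σ = (2, 1, 3, 0): 14 + 4 + 19 + 12 = 49
σ = (2, 3, 0, 1): 14 + 9 + 23 + 3 = 49
σ = (2, 3, 1, 0): 14 + 9 + 15 + 12 = 50
σ = (3, 0, 1, 2): 12 + 12 + 15 + (-6) = 33
σ = (3, 0, 2, 1): 12 + 12 + 17 + 3 = 44
σ = (3, 1, 0, 2): 12 + 4 + 23 + (-6) = 33
σ = (3, 1, 2, 0): 12 + 4 + 17 + 12 = 45
σ = (3, 2, 0, 1): 12 + (-5) + 23 + 3 = 33
σ = (3, 2, 1, 0): 12 + (-5) + 15 + 12 = 34
Optimal value attained by: σ = (0, 1, 3, 2).
Answer: det⊕(M) = 12; verdict: SINGULAR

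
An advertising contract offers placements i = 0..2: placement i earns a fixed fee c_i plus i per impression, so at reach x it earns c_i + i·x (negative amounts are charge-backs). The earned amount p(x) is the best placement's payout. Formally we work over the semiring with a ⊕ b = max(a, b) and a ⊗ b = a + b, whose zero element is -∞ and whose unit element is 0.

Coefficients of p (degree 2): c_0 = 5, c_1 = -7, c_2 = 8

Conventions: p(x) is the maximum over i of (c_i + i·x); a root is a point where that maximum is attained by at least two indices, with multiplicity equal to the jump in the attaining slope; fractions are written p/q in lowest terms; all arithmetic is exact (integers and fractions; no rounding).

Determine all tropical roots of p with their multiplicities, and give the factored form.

hull edge (i=0, c=5) to (i=2, c=8): slope 3/2, span 2
Factored form: p(x) = 8 ⊗ (x ⊕ (-3/2)) ⊗ (x ⊕ (-3/2))
Answer: roots = -3/2 (mult 2)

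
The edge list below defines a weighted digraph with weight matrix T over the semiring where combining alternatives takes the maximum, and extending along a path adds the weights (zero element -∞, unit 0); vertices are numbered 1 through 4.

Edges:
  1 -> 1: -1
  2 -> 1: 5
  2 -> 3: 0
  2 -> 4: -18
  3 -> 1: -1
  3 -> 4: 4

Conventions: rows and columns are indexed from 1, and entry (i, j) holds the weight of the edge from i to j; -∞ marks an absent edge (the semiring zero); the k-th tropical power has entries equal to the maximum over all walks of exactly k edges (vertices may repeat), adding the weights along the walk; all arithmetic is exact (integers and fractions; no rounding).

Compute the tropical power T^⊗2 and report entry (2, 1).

T^⊗2:
  [-2, -∞, -∞, -∞]
  [4, -∞, -∞, 4]
  [-2, -∞, -∞, -∞]
  [-∞, -∞, -∞, -∞]
Key observation: the optimum is the walk 2->1->1, with weight 5 + (-1) = 4.
Optimal value attained by: walk 2->1->1.
Answer: (T^⊗2)[2][1] = 4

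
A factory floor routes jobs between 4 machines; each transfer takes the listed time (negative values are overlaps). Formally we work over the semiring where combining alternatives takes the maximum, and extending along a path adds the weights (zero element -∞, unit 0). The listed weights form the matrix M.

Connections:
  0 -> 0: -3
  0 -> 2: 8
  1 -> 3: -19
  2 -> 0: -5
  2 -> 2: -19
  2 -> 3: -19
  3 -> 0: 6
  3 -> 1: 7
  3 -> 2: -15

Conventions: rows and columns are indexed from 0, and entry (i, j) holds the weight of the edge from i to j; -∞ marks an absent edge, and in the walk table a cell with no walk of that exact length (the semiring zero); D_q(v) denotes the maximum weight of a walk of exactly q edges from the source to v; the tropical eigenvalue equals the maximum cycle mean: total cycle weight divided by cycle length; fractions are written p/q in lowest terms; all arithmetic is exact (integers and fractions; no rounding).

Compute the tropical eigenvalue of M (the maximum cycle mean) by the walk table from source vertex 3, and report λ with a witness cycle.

q=0: [-∞, -∞, -∞, 0]
q=1: [6, 7, -15, -∞]
q=2: [3, -∞, 14, -12]
q=3: [9, -5, 11, -5]
q=4: [6, 2, 17, -8]
Optimal cycle mean attained by: cycle 0->2->0, total 8 + (-5), length 2.
Answer: λ = 3/2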